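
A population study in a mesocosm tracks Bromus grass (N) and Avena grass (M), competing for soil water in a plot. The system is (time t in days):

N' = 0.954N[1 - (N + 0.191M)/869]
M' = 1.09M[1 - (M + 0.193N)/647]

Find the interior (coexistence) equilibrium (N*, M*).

N* ≈ 774, M* ≈ 498

Setting both brackets to zero gives the nullclines N + 0.191M = 869 and 0.193N + M = 647.
Substituting M = 647 - 0.193N into the first: N(1 - 0.191·0.193) = 869 - 0.191·647.
So N* = 745/0.963 = 774, and then M* = 647 - 0.193·774 = 498.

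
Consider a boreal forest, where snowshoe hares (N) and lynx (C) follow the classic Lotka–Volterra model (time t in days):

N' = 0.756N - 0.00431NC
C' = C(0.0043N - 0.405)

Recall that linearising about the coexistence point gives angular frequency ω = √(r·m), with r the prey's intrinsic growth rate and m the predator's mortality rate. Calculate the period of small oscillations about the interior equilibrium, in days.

T ≈ 11.4 days

Here r = 0.756 and m = 0.405, so r·m = 0.306.
ω = √0.306 = 0.553 per day, hence T = 2π/ω ≈ 11.4 days.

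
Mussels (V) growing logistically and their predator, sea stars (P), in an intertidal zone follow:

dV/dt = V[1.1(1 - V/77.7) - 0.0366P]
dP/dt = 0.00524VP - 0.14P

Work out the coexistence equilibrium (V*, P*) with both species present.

V* ≈ 26.7, P* ≈ 19.7

From dP/dt = 0 with P > 0: 0.00524V* = 0.14, so V* = 26.7.
Substitute into dV/dt = 0: 1.1(1 - 26.7/77.7) = 0.0366P*.
The bracket is 0.656, giving P* = 0.722/0.0366 = 19.7.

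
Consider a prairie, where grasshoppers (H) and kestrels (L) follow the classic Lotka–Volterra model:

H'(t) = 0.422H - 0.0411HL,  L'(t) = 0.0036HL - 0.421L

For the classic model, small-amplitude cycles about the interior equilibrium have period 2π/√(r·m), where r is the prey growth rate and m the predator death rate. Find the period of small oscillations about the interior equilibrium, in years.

Here r = 0.422 and m = 0.421, so r·m = 0.178.
ω = √0.178 = 0.421 per year, hence T = 2π/ω ≈ 14.9 years.

T ≈ 14.9 years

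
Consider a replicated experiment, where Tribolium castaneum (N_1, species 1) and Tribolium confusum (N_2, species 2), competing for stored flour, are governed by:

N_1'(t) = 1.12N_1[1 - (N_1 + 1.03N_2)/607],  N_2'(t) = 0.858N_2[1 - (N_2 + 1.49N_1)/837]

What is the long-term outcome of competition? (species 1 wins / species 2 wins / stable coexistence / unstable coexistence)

unstable coexistence (outcome depends on initial conditions)

Compare the nullcline intercepts: K1/α12 = 607/1.03 = 589 < K2 = 837; K2/α21 = 837/1.49 = 562 < K1 = 607.
Since both are reversed, neither can invade when rare; the interior point is a saddle.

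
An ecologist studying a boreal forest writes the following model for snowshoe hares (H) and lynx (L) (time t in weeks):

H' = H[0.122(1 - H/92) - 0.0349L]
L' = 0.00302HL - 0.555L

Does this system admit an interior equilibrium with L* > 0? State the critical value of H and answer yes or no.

Threshold H = 184; K < 184, so no, the predator goes extinct.

The predator equation gives dL/dt > 0 only when H > 0.555/0.00302 = 184.
Without the predator, H → K = 92. Since 92 < 184, the predator cannot invade.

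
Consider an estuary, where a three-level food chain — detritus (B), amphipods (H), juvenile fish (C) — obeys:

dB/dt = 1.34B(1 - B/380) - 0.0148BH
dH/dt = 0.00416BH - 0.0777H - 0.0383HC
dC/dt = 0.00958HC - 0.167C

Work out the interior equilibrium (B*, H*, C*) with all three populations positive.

B* ≈ 307, H* ≈ 17.4, C* ≈ 31.3

From dC/dt = 0: 0.00958H* = 0.167, so H* = 17.4.
From dB/dt = 0: 1.34(1 - B*/380) = 0.0148·17.4, giving B* = 380·(1 - 0.193) = 307.
From dH/dt = 0: 0.00416·307 - 0.0777 = 0.0383C*, so C* = 1.2/0.0383 = 31.3.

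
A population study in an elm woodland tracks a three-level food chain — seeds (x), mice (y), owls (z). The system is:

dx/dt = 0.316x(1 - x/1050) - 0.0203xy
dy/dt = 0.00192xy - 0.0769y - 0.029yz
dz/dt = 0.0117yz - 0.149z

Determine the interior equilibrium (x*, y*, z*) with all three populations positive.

x* ≈ 191, y* ≈ 12.7, z* ≈ 9.99

From dz/dt = 0: 0.0117y* = 0.149, so y* = 12.7.
From dx/dt = 0: 0.316(1 - x*/1050) = 0.0203·12.7, giving x* = 1050·(1 - 0.818) = 191.
From dy/dt = 0: 0.00192·191 - 0.0769 = 0.029z*, so z* = 0.29/0.029 = 9.99.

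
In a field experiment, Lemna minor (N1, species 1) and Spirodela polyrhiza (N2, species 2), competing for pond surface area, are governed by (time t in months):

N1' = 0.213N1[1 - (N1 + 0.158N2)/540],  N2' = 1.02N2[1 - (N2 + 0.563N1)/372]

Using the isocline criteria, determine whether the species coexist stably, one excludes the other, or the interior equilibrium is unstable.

stable coexistence

Compare the nullcline intercepts: K1/α12 = 540/0.158 = 3420 > K2 = 372; K2/α21 = 372/0.563 = 661 > K1 = 540.
Since both inequalities hold, each species can invade when rare, so the interior equilibrium is stable.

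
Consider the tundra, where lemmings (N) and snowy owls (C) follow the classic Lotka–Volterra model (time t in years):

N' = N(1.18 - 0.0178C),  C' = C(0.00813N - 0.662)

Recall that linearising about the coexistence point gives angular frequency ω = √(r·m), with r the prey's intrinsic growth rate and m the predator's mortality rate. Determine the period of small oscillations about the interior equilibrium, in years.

Here r = 1.18 and m = 0.662, so r·m = 0.781.
ω = √0.781 = 0.884 per year, hence T = 2π/ω ≈ 7.11 years.

T ≈ 7.11 years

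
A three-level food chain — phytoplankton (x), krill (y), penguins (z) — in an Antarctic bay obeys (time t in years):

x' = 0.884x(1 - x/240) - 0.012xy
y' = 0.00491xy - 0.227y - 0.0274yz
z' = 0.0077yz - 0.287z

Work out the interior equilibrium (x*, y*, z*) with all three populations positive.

x* ≈ 119, y* ≈ 37.3, z* ≈ 13

From dz/dt = 0: 0.0077y* = 0.287, so y* = 37.3.
From dx/dt = 0: 0.884(1 - x*/240) = 0.012·37.3, giving x* = 240·(1 - 0.506) = 119.
From dy/dt = 0: 0.00491·119 - 0.227 = 0.0274z*, so z* = 0.355/0.0274 = 13.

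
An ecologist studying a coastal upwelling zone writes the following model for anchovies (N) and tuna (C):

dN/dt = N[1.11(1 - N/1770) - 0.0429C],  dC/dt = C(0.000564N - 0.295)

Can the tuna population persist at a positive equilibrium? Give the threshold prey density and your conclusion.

Threshold N = 523; K > 523, so yes, the predator persists.

The predator equation gives dC/dt > 0 only when N > 0.295/0.000564 = 523.
Without the predator, N → K = 1770. Since 1770 > 523, the predator can invade and persist.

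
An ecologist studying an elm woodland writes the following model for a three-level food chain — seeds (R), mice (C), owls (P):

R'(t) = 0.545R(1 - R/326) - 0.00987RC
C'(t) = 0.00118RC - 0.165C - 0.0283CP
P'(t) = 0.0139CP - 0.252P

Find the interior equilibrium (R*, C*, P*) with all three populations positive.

R* ≈ 219, C* ≈ 18.1, P* ≈ 3.3

From dP/dt = 0: 0.0139C* = 0.252, so C* = 18.1.
From dR/dt = 0: 0.545(1 - R*/326) = 0.00987·18.1, giving R* = 326·(1 - 0.328) = 219.
From dC/dt = 0: 0.00118·219 - 0.165 = 0.0283P*, so P* = 0.0934/0.0283 = 3.3.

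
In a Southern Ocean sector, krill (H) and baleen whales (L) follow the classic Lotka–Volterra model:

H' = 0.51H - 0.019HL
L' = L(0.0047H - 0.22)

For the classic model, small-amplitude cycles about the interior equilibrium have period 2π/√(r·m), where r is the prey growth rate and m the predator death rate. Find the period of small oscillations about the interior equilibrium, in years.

Here r = 0.51 and m = 0.22, so r·m = 0.112.
ω = √0.112 = 0.335 per year, hence T = 2π/ω ≈ 18.8 years.

T ≈ 18.8 years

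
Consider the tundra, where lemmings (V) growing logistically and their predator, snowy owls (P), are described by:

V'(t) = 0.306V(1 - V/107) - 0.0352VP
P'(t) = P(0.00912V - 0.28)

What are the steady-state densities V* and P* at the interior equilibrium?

V* ≈ 30.7, P* ≈ 6.2

From dP/dt = 0 with P > 0: 0.00912V* = 0.28, so V* = 30.7.
Substitute into dV/dt = 0: 0.306(1 - 30.7/107) = 0.0352P*.
The bracket is 0.713, giving P* = 0.218/0.0352 = 6.2.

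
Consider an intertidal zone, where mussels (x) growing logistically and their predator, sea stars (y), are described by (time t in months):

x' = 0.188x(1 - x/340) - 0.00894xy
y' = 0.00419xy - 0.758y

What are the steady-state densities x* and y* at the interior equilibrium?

x* ≈ 181, y* ≈ 9.84

From dy/dt = 0 with y > 0: 0.00419x* = 0.758, so x* = 181.
Substitute into dx/dt = 0: 0.188(1 - 181/340) = 0.00894y*.
The bracket is 0.468, giving y* = 0.088/0.00894 = 9.84.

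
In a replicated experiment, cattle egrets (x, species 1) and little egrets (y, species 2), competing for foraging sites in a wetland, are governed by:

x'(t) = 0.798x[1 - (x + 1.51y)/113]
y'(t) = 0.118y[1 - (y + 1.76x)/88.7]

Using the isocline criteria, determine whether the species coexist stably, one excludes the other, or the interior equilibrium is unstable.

unstable coexistence (outcome depends on initial conditions)

Compare the nullcline intercepts: K1/α12 = 113/1.51 = 74.8 < K2 = 88.7; K2/α21 = 88.7/1.76 = 50.4 < K1 = 113.
Since both are reversed, neither can invade when rare; the interior point is a saddle.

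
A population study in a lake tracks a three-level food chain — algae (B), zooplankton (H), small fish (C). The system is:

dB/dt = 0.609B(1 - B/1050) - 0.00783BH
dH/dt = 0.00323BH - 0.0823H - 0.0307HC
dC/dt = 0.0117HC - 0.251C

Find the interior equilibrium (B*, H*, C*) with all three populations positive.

From dC/dt = 0: 0.0117H* = 0.251, so H* = 21.5.
From dB/dt = 0: 0.609(1 - B*/1050) = 0.00783·21.5, giving B* = 1050·(1 - 0.276) = 760.
From dH/dt = 0: 0.00323·760 - 0.0823 = 0.0307C*, so C* = 2.37/0.0307 = 77.3.

B* ≈ 760, H* ≈ 21.5, C* ≈ 77.3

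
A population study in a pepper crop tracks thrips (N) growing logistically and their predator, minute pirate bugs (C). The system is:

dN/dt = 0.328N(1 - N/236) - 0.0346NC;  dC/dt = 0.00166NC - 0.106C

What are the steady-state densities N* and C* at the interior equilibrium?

From dC/dt = 0 with C > 0: 0.00166N* = 0.106, so N* = 63.9.
Substitute into dN/dt = 0: 0.328(1 - 63.9/236) = 0.0346C*.
The bracket is 0.729, giving C* = 0.239/0.0346 = 6.91.

N* ≈ 63.9, C* ≈ 6.91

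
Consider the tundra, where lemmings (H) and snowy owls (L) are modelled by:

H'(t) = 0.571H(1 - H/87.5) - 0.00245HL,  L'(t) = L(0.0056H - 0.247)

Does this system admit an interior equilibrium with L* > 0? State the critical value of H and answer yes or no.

Threshold H = 44.1; K > 44.1, so yes, the predator persists.

The predator equation gives dL/dt > 0 only when H > 0.247/0.0056 = 44.1.
Without the predator, H → K = 87.5. Since 87.5 > 44.1, the predator can invade and persist.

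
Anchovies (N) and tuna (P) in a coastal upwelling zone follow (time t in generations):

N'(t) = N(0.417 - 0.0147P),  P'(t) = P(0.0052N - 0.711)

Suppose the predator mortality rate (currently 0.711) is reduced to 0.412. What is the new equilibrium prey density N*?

N* ≈ 79.2

At the interior fixed point, setting dP/dt = 0 with P > 0 fixes N* = (predator death rate)/(NP coefficient) — independent of the other coefficients.
With the change, N* = 0.412/0.0052 = 79.2; it falls from 137.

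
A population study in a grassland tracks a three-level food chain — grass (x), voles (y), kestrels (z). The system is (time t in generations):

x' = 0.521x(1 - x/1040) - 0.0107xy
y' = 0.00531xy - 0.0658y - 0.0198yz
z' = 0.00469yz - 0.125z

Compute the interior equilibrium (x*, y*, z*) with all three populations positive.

x* ≈ 471, y* ≈ 26.7, z* ≈ 123

From dz/dt = 0: 0.00469y* = 0.125, so y* = 26.7.
From dx/dt = 0: 0.521(1 - x*/1040) = 0.0107·26.7, giving x* = 1040·(1 - 0.547) = 471.
From dy/dt = 0: 0.00531·471 - 0.0658 = 0.0198z*, so z* = 2.43/0.0198 = 123.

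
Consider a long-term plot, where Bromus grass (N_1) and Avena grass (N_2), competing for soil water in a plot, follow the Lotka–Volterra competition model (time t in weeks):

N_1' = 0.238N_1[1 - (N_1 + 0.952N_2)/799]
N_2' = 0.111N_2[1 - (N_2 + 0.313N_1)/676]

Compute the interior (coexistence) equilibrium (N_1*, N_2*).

Setting both brackets to zero gives the nullclines N_1 + 0.952N_2 = 799 and 0.313N_1 + N_2 = 676.
Substituting N_2 = 676 - 0.313N_1 into the first: N_1(1 - 0.952·0.313) = 799 - 0.952·676.
So N_1* = 155/0.702 = 221, and then N_2* = 676 - 0.313·221 = 607.

N_1* ≈ 221, N_2* ≈ 607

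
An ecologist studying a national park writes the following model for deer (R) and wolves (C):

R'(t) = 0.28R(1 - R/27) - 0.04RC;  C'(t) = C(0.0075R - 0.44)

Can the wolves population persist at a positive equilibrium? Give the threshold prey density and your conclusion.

The predator equation gives dC/dt > 0 only when R > 0.44/0.0075 = 58.7.
Without the predator, R → K = 27. Since 27 < 58.7, the predator cannot invade.

Threshold R = 58.7; K < 58.7, so no, the predator goes extinct.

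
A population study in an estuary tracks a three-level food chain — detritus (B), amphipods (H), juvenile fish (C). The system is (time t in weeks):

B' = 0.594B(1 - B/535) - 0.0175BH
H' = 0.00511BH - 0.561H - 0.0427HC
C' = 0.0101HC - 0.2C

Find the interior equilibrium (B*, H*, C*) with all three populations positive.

B* ≈ 223, H* ≈ 19.8, C* ≈ 13.5

From dC/dt = 0: 0.0101H* = 0.2, so H* = 19.8.
From dB/dt = 0: 0.594(1 - B*/535) = 0.0175·19.8, giving B* = 535·(1 - 0.583) = 223.
From dH/dt = 0: 0.00511·223 - 0.561 = 0.0427C*, so C* = 0.578/0.0427 = 13.5.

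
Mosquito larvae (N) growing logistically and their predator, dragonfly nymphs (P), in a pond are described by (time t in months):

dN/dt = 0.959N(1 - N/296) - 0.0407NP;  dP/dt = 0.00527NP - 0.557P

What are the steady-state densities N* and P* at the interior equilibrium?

N* ≈ 106, P* ≈ 15.1

From dP/dt = 0 with P > 0: 0.00527N* = 0.557, so N* = 106.
Substitute into dN/dt = 0: 0.959(1 - 106/296) = 0.0407P*.
The bracket is 0.643, giving P* = 0.617/0.0407 = 15.1.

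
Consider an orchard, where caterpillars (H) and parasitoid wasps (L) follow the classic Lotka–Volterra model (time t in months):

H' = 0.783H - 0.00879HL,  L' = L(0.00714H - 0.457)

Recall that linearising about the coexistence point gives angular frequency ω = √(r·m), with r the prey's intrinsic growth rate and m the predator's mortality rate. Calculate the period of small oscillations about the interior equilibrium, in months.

T ≈ 10.5 months

Here r = 0.783 and m = 0.457, so r·m = 0.358.
ω = √0.358 = 0.598 per month, hence T = 2π/ω ≈ 10.5 months.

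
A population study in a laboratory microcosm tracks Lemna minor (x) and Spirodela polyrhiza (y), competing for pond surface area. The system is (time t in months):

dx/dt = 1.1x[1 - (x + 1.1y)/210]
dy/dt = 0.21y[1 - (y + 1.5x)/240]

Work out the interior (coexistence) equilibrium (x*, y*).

x* ≈ 83.1, y* ≈ 115

Setting both brackets to zero gives the nullclines x + 1.1y = 210 and 1.5x + y = 240.
Substituting y = 240 - 1.5x into the first: x(1 - 1.1·1.5) = 210 - 1.1·240.
So x* = -54/-0.65 = 83.1, and then y* = 240 - 1.5·83.1 = 115.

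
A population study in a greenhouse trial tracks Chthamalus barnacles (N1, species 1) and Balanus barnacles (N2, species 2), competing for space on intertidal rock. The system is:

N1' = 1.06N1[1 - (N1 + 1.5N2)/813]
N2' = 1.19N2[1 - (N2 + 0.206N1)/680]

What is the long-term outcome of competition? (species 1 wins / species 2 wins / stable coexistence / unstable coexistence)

Compare the nullcline intercepts: K1/α12 = 813/1.5 = 542 < K2 = 680; K2/α21 = 680/0.206 = 3300 > K1 = 813.
Since the inequalities point opposite ways, species 2 can invade but species 1 cannot.

species 2 excludes species 1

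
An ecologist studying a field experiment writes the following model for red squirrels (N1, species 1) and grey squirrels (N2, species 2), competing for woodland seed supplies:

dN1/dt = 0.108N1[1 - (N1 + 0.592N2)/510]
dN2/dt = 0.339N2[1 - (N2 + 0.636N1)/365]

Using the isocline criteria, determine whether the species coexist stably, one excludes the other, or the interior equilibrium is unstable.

stable coexistence

Compare the nullcline intercepts: K1/α12 = 510/0.592 = 861 > K2 = 365; K2/α21 = 365/0.636 = 574 > K1 = 510.
Since both inequalities hold, each species can invade when rare, so the interior equilibrium is stable.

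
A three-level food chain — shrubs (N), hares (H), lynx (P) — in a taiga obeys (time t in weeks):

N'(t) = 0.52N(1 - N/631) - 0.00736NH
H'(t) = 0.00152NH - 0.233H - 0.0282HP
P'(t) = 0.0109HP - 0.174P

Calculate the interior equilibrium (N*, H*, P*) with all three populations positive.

N* ≈ 488, H* ≈ 16, P* ≈ 18.1

From dP/dt = 0: 0.0109H* = 0.174, so H* = 16.
From dN/dt = 0: 0.52(1 - N*/631) = 0.00736·16, giving N* = 631·(1 - 0.226) = 488.
From dH/dt = 0: 0.00152·488 - 0.233 = 0.0282P*, so P* = 0.509/0.0282 = 18.1.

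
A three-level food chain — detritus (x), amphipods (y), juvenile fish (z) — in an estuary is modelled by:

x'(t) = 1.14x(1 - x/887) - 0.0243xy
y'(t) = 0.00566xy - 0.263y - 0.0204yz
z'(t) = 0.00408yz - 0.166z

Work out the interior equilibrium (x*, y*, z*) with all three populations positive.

x* ≈ 118, y* ≈ 40.7, z* ≈ 19.8

From dz/dt = 0: 0.00408y* = 0.166, so y* = 40.7.
From dx/dt = 0: 1.14(1 - x*/887) = 0.0243·40.7, giving x* = 887·(1 - 0.867) = 118.
From dy/dt = 0: 0.00566·118 - 0.263 = 0.0204z*, so z* = 0.403/0.0204 = 19.8.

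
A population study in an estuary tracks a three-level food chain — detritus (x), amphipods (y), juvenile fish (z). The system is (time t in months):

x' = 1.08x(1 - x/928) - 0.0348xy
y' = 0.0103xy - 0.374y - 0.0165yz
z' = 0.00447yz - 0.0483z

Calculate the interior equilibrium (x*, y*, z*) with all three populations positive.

x* ≈ 605, y* ≈ 10.8, z* ≈ 355

From dz/dt = 0: 0.00447y* = 0.0483, so y* = 10.8.
From dx/dt = 0: 1.08(1 - x*/928) = 0.0348·10.8, giving x* = 928·(1 - 0.348) = 605.
From dy/dt = 0: 0.0103·605 - 0.374 = 0.0165z*, so z* = 5.86/0.0165 = 355.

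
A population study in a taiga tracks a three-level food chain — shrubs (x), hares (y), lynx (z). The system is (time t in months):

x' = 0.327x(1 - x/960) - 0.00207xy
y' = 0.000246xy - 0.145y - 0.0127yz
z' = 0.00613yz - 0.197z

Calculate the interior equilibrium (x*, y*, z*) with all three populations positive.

x* ≈ 765, y* ≈ 32.1, z* ≈ 3.39

From dz/dt = 0: 0.00613y* = 0.197, so y* = 32.1.
From dx/dt = 0: 0.327(1 - x*/960) = 0.00207·32.1, giving x* = 960·(1 - 0.203) = 765.
From dy/dt = 0: 0.000246·765 - 0.145 = 0.0127z*, so z* = 0.0431/0.0127 = 3.39.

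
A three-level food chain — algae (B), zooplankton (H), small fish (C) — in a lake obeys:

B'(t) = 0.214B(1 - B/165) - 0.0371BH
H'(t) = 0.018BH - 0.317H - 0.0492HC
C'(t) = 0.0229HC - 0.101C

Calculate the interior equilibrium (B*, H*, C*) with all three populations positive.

B* ≈ 38.8, H* ≈ 4.41, C* ≈ 7.77

From dC/dt = 0: 0.0229H* = 0.101, so H* = 4.41.
From dB/dt = 0: 0.214(1 - B*/165) = 0.0371·4.41, giving B* = 165·(1 - 0.765) = 38.8.
From dH/dt = 0: 0.018·38.8 - 0.317 = 0.0492C*, so C* = 0.382/0.0492 = 7.77.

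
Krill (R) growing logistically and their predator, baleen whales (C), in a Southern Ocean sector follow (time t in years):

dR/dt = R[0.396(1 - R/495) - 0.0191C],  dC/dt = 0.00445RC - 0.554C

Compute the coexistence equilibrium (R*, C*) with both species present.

R* ≈ 124, C* ≈ 15.5

From dC/dt = 0 with C > 0: 0.00445R* = 0.554, so R* = 124.
Substitute into dR/dt = 0: 0.396(1 - 124/495) = 0.0191C*.
The bracket is 0.748, giving C* = 0.296/0.0191 = 15.5.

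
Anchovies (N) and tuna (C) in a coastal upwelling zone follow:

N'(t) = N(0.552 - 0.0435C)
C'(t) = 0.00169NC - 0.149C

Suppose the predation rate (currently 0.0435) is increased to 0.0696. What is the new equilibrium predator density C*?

C* ≈ 7.93

At the interior fixed point, setting dN/dt = 0 with N > 0 fixes C* = (prey growth rate)/(NC coefficient) — independent of the other coefficients.
With the change, C* = 0.552/0.0696 = 7.93; it falls from 12.7.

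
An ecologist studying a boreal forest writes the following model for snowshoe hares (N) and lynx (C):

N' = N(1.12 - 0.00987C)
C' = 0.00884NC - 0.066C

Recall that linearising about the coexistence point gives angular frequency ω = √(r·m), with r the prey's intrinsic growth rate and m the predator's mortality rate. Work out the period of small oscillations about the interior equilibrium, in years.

T ≈ 23.1 years

Here r = 1.12 and m = 0.066, so r·m = 0.0739.
ω = √0.0739 = 0.272 per year, hence T = 2π/ω ≈ 23.1 years.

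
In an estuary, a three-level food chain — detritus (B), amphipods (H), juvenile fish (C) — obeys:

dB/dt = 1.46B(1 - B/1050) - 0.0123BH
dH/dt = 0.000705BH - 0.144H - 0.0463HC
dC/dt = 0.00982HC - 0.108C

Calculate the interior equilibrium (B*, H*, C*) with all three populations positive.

B* ≈ 953, H* ≈ 11, C* ≈ 11.4

From dC/dt = 0: 0.00982H* = 0.108, so H* = 11.
From dB/dt = 0: 1.46(1 - B*/1050) = 0.0123·11, giving B* = 1050·(1 - 0.0927) = 953.
From dH/dt = 0: 0.000705·953 - 0.144 = 0.0463C*, so C* = 0.528/0.0463 = 11.4.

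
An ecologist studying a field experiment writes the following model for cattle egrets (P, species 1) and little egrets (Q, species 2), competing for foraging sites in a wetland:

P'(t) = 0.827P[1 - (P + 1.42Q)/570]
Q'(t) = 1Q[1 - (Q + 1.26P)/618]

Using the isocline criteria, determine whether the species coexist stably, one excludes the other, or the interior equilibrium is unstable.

unstable coexistence (outcome depends on initial conditions)

Compare the nullcline intercepts: K1/α12 = 570/1.42 = 401 < K2 = 618; K2/α21 = 618/1.26 = 490 < K1 = 570.
Since both are reversed, neither can invade when rare; the interior point is a saddle.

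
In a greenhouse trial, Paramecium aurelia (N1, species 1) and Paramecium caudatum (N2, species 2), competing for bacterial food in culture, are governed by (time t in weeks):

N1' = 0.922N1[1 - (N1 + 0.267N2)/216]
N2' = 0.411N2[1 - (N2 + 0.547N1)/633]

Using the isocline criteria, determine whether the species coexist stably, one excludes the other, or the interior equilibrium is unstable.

stable coexistence

Compare the nullcline intercepts: K1/α12 = 216/0.267 = 809 > K2 = 633; K2/α21 = 633/0.547 = 1160 > K1 = 216.
Since both inequalities hold, each species can invade when rare, so the interior equilibrium is stable.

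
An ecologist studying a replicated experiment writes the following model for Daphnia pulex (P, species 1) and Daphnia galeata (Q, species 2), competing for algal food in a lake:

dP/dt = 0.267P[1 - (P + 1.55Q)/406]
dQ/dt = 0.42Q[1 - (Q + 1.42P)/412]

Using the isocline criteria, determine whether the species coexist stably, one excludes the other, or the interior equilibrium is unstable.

Compare the nullcline intercepts: K1/α12 = 406/1.55 = 262 < K2 = 412; K2/α21 = 412/1.42 = 290 < K1 = 406.
Since both are reversed, neither can invade when rare; the interior point is a saddle.

unstable coexistence (outcome depends on initial conditions)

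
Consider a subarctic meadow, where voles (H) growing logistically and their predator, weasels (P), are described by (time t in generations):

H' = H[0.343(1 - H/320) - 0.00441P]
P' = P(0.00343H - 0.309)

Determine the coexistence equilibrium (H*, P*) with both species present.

H* ≈ 90.1, P* ≈ 55.9

From dP/dt = 0 with P > 0: 0.00343H* = 0.309, so H* = 90.1.
Substitute into dH/dt = 0: 0.343(1 - 90.1/320) = 0.00441P*.
The bracket is 0.718, giving P* = 0.246/0.00441 = 55.9.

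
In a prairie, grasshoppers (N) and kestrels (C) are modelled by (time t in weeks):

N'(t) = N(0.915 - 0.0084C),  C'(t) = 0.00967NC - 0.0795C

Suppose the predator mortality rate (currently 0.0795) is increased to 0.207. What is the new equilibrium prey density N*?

At the interior fixed point, setting dC/dt = 0 with C > 0 fixes N* = (predator death rate)/(NC coefficient) — independent of the other coefficients.
With the change, N* = 0.207/0.00967 = 21.4; it rises from 8.22.

N* ≈ 21.4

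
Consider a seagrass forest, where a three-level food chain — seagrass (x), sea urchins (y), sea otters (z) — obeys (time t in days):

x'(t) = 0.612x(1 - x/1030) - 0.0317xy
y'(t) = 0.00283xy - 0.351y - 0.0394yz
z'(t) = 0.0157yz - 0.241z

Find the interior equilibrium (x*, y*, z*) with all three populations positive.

From dz/dt = 0: 0.0157y* = 0.241, so y* = 15.4.
From dx/dt = 0: 0.612(1 - x*/1030) = 0.0317·15.4, giving x* = 1030·(1 - 0.795) = 211.
From dy/dt = 0: 0.00283·211 - 0.351 = 0.0394z*, so z* = 0.246/0.0394 = 6.25.

x* ≈ 211, y* ≈ 15.4, z* ≈ 6.25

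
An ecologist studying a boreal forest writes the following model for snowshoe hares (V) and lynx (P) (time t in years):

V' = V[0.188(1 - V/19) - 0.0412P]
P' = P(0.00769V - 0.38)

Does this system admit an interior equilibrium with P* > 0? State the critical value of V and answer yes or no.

Threshold V = 49.4; K < 49.4, so no, the predator goes extinct.

The predator equation gives dP/dt > 0 only when V > 0.38/0.00769 = 49.4.
Without the predator, V → K = 19. Since 19 < 49.4, the predator cannot invade.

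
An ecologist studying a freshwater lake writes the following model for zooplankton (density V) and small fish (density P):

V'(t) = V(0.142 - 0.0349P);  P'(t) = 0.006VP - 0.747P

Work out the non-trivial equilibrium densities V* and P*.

V* ≈ 124, P* ≈ 4.07

Set dP/dt = 0 with P > 0: 0.006V - 0.747 = 0, so V* = 0.747/0.006 = 124.
Set dV/dt = 0 with V > 0: 0.142 - 0.0349P = 0, so P* = 0.142/0.0349 = 4.07.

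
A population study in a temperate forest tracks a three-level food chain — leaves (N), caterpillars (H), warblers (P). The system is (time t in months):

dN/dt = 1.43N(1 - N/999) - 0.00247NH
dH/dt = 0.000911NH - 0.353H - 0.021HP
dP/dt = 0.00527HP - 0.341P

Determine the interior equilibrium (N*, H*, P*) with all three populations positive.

From dP/dt = 0: 0.00527H* = 0.341, so H* = 64.7.
From dN/dt = 0: 1.43(1 - N*/999) = 0.00247·64.7, giving N* = 999·(1 - 0.112) = 887.
From dH/dt = 0: 0.000911·887 - 0.353 = 0.021P*, so P* = 0.455/0.021 = 21.7.

N* ≈ 887, H* ≈ 64.7, P* ≈ 21.7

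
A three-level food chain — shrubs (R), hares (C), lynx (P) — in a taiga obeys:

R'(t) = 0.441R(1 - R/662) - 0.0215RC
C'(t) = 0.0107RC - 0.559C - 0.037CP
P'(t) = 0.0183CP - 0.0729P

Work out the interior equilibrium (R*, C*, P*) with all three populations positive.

From dP/dt = 0: 0.0183C* = 0.0729, so C* = 3.98.
From dR/dt = 0: 0.441(1 - R*/662) = 0.0215·3.98, giving R* = 662·(1 - 0.194) = 533.
From dC/dt = 0: 0.0107·533 - 0.559 = 0.037P*, so P* = 5.15/0.037 = 139.

R* ≈ 533, C* ≈ 3.98, P* ≈ 139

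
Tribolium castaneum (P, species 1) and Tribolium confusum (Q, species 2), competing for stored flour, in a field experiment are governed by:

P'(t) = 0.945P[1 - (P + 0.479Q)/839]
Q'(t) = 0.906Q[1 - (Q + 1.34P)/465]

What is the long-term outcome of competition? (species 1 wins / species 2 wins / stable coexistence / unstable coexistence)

Compare the nullcline intercepts: K1/α12 = 839/0.479 = 1750 > K2 = 465; K2/α21 = 465/1.34 = 347 < K1 = 839.
Since the inequalities point opposite ways, species 1 can invade but species 2 cannot.

species 1 excludes species 2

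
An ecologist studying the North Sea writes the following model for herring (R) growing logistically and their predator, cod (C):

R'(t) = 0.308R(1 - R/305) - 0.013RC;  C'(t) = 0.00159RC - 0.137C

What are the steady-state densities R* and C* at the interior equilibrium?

R* ≈ 86.2, C* ≈ 17

From dC/dt = 0 with C > 0: 0.00159R* = 0.137, so R* = 86.2.
Substitute into dR/dt = 0: 0.308(1 - 86.2/305) = 0.013C*.
The bracket is 0.717, giving C* = 0.221/0.013 = 17.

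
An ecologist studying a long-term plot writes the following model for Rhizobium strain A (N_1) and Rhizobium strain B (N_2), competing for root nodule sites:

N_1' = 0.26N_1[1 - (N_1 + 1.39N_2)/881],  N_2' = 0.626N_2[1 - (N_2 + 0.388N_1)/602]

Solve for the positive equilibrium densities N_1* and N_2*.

Setting both brackets to zero gives the nullclines N_1 + 1.39N_2 = 881 and 0.388N_1 + N_2 = 602.
Substituting N_2 = 602 - 0.388N_1 into the first: N_1(1 - 1.39·0.388) = 881 - 1.39·602.
So N_1* = 44.2/0.461 = 96, and then N_2* = 602 - 0.388·96 = 565.

N_1* ≈ 96, N_2* ≈ 565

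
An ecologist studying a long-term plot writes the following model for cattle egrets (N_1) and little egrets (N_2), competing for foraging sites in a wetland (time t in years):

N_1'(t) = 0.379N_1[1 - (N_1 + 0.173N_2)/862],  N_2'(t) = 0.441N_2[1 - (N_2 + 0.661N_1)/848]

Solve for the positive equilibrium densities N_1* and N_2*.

Setting both brackets to zero gives the nullclines N_1 + 0.173N_2 = 862 and 0.661N_1 + N_2 = 848.
Substituting N_2 = 848 - 0.661N_1 into the first: N_1(1 - 0.173·0.661) = 862 - 0.173·848.
So N_1* = 715/0.886 = 808, and then N_2* = 848 - 0.661·808 = 314.

N_1* ≈ 808, N_2* ≈ 314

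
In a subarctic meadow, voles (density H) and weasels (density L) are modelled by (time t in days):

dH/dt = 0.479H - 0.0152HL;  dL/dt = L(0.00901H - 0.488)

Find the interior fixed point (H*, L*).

Set dL/dt = 0 with L > 0: 0.00901H - 0.488 = 0, so H* = 0.488/0.00901 = 54.2.
Set dH/dt = 0 with H > 0: 0.479 - 0.0152L = 0, so L* = 0.479/0.0152 = 31.5.

H* ≈ 54.2, L* ≈ 31.5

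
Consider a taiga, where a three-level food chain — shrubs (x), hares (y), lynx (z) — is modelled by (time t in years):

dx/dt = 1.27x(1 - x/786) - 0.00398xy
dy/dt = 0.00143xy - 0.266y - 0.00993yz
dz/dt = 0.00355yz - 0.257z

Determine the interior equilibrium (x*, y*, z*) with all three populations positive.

From dz/dt = 0: 0.00355y* = 0.257, so y* = 72.4.
From dx/dt = 0: 1.27(1 - x*/786) = 0.00398·72.4, giving x* = 786·(1 - 0.227) = 608.
From dy/dt = 0: 0.00143·608 - 0.266 = 0.00993z*, so z* = 0.603/0.00993 = 60.7.

x* ≈ 608, y* ≈ 72.4, z* ≈ 60.7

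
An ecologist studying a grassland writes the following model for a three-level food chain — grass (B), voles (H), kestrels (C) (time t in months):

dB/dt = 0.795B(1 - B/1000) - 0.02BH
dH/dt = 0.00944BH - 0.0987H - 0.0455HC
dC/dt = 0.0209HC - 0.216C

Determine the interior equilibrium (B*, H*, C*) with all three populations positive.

B* ≈ 740, H* ≈ 10.3, C* ≈ 151

From dC/dt = 0: 0.0209H* = 0.216, so H* = 10.3.
From dB/dt = 0: 0.795(1 - B*/1000) = 0.02·10.3, giving B* = 1000·(1 - 0.26) = 740.
From dH/dt = 0: 0.00944·740 - 0.0987 = 0.0455C*, so C* = 6.89/0.0455 = 151.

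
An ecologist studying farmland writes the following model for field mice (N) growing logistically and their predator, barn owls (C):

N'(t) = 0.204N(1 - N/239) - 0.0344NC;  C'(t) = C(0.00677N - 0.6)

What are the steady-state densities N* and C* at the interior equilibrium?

N* ≈ 88.6, C* ≈ 3.73

From dC/dt = 0 with C > 0: 0.00677N* = 0.6, so N* = 88.6.
Substitute into dN/dt = 0: 0.204(1 - 88.6/239) = 0.0344C*.
The bracket is 0.629, giving C* = 0.128/0.0344 = 3.73.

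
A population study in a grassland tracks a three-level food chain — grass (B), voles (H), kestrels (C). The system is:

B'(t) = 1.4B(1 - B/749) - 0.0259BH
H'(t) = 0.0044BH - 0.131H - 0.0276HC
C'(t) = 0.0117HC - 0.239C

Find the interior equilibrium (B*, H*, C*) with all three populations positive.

From dC/dt = 0: 0.0117H* = 0.239, so H* = 20.4.
From dB/dt = 0: 1.4(1 - B*/749) = 0.0259·20.4, giving B* = 749·(1 - 0.378) = 466.
From dH/dt = 0: 0.0044·466 - 0.131 = 0.0276C*, so C* = 1.92/0.0276 = 69.5.

B* ≈ 466, H* ≈ 20.4, C* ≈ 69.5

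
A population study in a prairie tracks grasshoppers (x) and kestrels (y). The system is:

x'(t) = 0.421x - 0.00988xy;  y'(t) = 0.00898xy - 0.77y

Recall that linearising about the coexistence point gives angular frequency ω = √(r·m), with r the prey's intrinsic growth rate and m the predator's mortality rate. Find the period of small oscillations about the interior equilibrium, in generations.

Here r = 0.421 and m = 0.77, so r·m = 0.324.
ω = √0.324 = 0.569 per generation, hence T = 2π/ω ≈ 11 generations.

T ≈ 11 generations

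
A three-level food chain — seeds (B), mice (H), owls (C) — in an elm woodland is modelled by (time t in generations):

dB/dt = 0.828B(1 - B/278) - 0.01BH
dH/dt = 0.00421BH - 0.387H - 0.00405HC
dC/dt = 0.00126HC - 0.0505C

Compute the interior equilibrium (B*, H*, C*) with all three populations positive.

B* ≈ 143, H* ≈ 40.1, C* ≈ 53.5

From dC/dt = 0: 0.00126H* = 0.0505, so H* = 40.1.
From dB/dt = 0: 0.828(1 - B*/278) = 0.01·40.1, giving B* = 278·(1 - 0.484) = 143.
From dH/dt = 0: 0.00421·143 - 0.387 = 0.00405C*, so C* = 0.217/0.00405 = 53.5.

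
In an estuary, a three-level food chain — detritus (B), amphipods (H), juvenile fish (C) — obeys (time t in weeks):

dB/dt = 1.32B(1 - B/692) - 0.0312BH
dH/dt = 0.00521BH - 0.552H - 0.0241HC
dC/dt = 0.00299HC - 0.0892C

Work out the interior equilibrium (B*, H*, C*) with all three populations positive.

B* ≈ 204, H* ≈ 29.8, C* ≈ 21.2

From dC/dt = 0: 0.00299H* = 0.0892, so H* = 29.8.
From dB/dt = 0: 1.32(1 - B*/692) = 0.0312·29.8, giving B* = 692·(1 - 0.705) = 204.
From dH/dt = 0: 0.00521·204 - 0.552 = 0.0241C*, so C* = 0.511/0.0241 = 21.2.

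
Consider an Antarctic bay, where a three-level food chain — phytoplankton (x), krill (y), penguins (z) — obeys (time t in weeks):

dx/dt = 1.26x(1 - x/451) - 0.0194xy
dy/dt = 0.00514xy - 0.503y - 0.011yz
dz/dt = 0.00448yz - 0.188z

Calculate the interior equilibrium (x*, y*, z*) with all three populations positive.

From dz/dt = 0: 0.00448y* = 0.188, so y* = 42.
From dx/dt = 0: 1.26(1 - x*/451) = 0.0194·42, giving x* = 451·(1 - 0.646) = 160.
From dy/dt = 0: 0.00514·160 - 0.503 = 0.011z*, so z* = 0.317/0.011 = 28.9.

x* ≈ 160, y* ≈ 42, z* ≈ 28.9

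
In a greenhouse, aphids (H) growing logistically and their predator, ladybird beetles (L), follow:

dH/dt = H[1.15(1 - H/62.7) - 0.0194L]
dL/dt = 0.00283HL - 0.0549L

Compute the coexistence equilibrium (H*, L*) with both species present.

H* ≈ 19.4, L* ≈ 40.9

From dL/dt = 0 with L > 0: 0.00283H* = 0.0549, so H* = 19.4.
Substitute into dH/dt = 0: 1.15(1 - 19.4/62.7) = 0.0194L*.
The bracket is 0.691, giving L* = 0.794/0.0194 = 40.9.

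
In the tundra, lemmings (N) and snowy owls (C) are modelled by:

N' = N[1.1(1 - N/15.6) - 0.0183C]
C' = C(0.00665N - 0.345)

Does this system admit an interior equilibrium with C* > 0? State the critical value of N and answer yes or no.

Threshold N = 51.9; K < 51.9, so no, the predator goes extinct.

The predator equation gives dC/dt > 0 only when N > 0.345/0.00665 = 51.9.
Without the predator, N → K = 15.6. Since 15.6 < 51.9, the predator cannot invade.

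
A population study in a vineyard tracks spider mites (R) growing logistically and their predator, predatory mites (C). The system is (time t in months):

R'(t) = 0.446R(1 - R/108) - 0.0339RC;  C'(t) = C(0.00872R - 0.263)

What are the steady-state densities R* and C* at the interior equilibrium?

From dC/dt = 0 with C > 0: 0.00872R* = 0.263, so R* = 30.2.
Substitute into dR/dt = 0: 0.446(1 - 30.2/108) = 0.0339C*.
The bracket is 0.721, giving C* = 0.321/0.0339 = 9.48.

R* ≈ 30.2, C* ≈ 9.48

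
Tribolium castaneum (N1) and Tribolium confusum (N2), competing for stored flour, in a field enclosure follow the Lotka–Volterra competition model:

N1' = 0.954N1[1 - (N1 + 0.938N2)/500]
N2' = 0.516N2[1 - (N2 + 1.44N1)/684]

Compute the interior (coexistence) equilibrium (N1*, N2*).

N1* ≈ 404, N2* ≈ 103

Setting both brackets to zero gives the nullclines N1 + 0.938N2 = 500 and 1.44N1 + N2 = 684.
Substituting N2 = 684 - 1.44N1 into the first: N1(1 - 0.938·1.44) = 500 - 0.938·684.
So N1* = -142/-0.351 = 404, and then N2* = 684 - 1.44·404 = 103.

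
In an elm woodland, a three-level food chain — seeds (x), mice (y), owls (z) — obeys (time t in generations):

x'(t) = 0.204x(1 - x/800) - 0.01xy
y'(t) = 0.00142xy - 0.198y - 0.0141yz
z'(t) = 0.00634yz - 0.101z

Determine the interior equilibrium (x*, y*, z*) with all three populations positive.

x* ≈ 175, y* ≈ 15.9, z* ≈ 3.61

From dz/dt = 0: 0.00634y* = 0.101, so y* = 15.9.
From dx/dt = 0: 0.204(1 - x*/800) = 0.01·15.9, giving x* = 800·(1 - 0.781) = 175.
From dy/dt = 0: 0.00142·175 - 0.198 = 0.0141z*, so z* = 0.0509/0.0141 = 3.61.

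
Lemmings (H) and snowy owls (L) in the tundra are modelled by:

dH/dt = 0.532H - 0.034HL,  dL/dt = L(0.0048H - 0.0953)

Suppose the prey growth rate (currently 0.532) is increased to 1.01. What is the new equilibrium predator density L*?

L* ≈ 29.7

At the interior fixed point, setting dH/dt = 0 with H > 0 fixes L* = (prey growth rate)/(HL coefficient) — independent of the other coefficients.
With the change, L* = 1.01/0.034 = 29.7; it rises from 15.6.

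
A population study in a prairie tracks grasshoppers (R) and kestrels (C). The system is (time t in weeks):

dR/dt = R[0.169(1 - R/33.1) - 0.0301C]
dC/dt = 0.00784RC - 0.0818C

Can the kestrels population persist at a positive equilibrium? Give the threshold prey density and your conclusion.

Threshold R = 10.4; K > 10.4, so yes, the predator persists.

The predator equation gives dC/dt > 0 only when R > 0.0818/0.00784 = 10.4.
Without the predator, R → K = 33.1. Since 33.1 > 10.4, the predator can invade and persist.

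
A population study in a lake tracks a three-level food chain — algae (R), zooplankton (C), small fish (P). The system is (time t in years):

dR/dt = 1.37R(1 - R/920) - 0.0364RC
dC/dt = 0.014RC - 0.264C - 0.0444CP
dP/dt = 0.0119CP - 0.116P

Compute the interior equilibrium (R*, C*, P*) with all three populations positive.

From dP/dt = 0: 0.0119C* = 0.116, so C* = 9.75.
From dR/dt = 0: 1.37(1 - R*/920) = 0.0364·9.75, giving R* = 920·(1 - 0.259) = 682.
From dC/dt = 0: 0.014·682 - 0.264 = 0.0444P*, so P* = 9.28/0.0444 = 209.

R* ≈ 682, C* ≈ 9.75, P* ≈ 209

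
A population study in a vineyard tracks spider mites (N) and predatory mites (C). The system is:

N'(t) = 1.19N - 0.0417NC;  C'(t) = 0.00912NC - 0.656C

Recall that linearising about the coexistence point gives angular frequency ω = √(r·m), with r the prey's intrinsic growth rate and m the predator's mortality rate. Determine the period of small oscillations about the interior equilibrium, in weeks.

Here r = 1.19 and m = 0.656, so r·m = 0.781.
ω = √0.781 = 0.884 per week, hence T = 2π/ω ≈ 7.11 weeks.

T ≈ 7.11 weeks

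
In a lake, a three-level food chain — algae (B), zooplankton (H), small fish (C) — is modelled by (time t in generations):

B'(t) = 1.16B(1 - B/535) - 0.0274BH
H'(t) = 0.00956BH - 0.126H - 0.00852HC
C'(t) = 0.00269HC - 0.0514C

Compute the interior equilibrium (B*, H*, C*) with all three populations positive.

From dC/dt = 0: 0.00269H* = 0.0514, so H* = 19.1.
From dB/dt = 0: 1.16(1 - B*/535) = 0.0274·19.1, giving B* = 535·(1 - 0.451) = 294.
From dH/dt = 0: 0.00956·294 - 0.126 = 0.00852C*, so C* = 2.68/0.00852 = 315.

B* ≈ 294, H* ≈ 19.1, C* ≈ 315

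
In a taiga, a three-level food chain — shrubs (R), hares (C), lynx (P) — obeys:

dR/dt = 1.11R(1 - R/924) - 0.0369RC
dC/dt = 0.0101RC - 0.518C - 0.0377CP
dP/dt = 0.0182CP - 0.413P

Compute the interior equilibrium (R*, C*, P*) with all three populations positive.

From dP/dt = 0: 0.0182C* = 0.413, so C* = 22.7.
From dR/dt = 0: 1.11(1 - R*/924) = 0.0369·22.7, giving R* = 924·(1 - 0.754) = 227.
From dC/dt = 0: 0.0101·227 - 0.518 = 0.0377P*, so P* = 1.77/0.0377 = 47.1.

R* ≈ 227, C* ≈ 22.7, P* ≈ 47.1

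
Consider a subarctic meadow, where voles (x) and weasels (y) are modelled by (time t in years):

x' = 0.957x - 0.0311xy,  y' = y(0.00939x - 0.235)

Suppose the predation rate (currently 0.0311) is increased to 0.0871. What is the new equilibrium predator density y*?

y* ≈ 11

At the interior fixed point, setting dx/dt = 0 with x > 0 fixes y* = (prey growth rate)/(xy coefficient) — independent of the other coefficients.
With the change, y* = 0.957/0.0871 = 11; it falls from 30.8.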